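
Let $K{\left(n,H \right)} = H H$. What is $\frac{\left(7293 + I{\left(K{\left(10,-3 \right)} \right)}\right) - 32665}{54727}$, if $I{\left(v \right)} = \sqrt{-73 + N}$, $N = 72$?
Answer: $- \frac{25372}{54727} + \frac{i}{54727} \approx -0.46361 + 1.8273 \cdot 10^{-5} i$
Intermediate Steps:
$K{\left(n,H \right)} = H^{2}$
$I{\left(v \right)} = i$ ($I{\left(v \right)} = \sqrt{-73 + 72} = \sqrt{-1} = i$)
$\frac{\left(7293 + I{\left(K{\left(10,-3 \right)} \right)}\right) - 32665}{54727} = \frac{\left(7293 + i\right) - 32665}{54727} = \left(-25372 + i\right) \frac{1}{54727} = - \frac{25372}{54727} + \frac{i}{54727}$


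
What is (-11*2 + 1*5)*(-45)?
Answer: 765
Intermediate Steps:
(-11*2 + 1*5)*(-45) = (-22 + 5)*(-45) = -17*(-45) = 765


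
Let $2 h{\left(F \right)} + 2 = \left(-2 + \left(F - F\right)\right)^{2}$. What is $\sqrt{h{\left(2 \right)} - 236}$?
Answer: $i \sqrt{235} \approx 15.33 i$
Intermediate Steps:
$h{\left(F \right)} = 1$ ($h{\left(F \right)} = -1 + \frac{\left(-2 + \left(F - F\right)\right)^{2}}{2} = -1 + \frac{\left(-2 + 0\right)^{2}}{2} = -1 + \frac{\left(-2\right)^{2}}{2} = -1 + \frac{1}{2} \cdot 4 = -1 + 2 = 1$)
$\sqrt{h{\left(2 \right)} - 236} = \sqrt{1 - 236} = \sqrt{-235} = i \sqrt{235}$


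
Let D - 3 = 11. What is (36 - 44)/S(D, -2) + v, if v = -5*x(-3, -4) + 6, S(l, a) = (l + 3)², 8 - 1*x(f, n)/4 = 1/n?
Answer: -45959/289 ≈ -159.03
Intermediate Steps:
x(f, n) = 32 - 4/n
D = 14 (D = 3 + 11 = 14)
S(l, a) = (3 + l)²
v = -159 (v = -5*(32 - 4/(-4)) + 6 = -5*(32 - 4*(-¼)) + 6 = -5*(32 + 1) + 6 = -5*33 + 6 = -165 + 6 = -159)
(36 - 44)/S(D, -2) + v = (36 - 44)/((3 + 14)²) - 159 = -8/17² - 159 = -8/289 - 159 = -45959/289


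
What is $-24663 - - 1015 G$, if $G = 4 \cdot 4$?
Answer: $-8423$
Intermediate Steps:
$G = 16$
$-24663 - - 1015 G = -24663 - \left(-1015\right) 16 = -24663 - -16240 = -24663 + 16240 = -8423$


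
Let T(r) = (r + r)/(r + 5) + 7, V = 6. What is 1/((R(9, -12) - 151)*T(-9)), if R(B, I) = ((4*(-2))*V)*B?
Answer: -2/13409 ≈ -0.00014915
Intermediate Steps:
R(B, I) = -48*B (R(B, I) = ((4*(-2))*6)*B = (-8*6)*B = -48*B)
T(r) = 7 + 2*r/(5 + r) (T(r) = (2*r)/(5 + r) + 7 = 2*r/(5 + r) + 7 = 7 + 2*r/(5 + r))
1/((R(9, -12) - 151)*T(-9)) = 1/((-48*9 - 151)*((35 + 9*(-9))/(5 - 9))) = 1/((-432 - 151)*((35 - 81)/(-4))) = 1/(-(-583)*(-46)/4) = 1/(-583*23/2) = 1/(-13409/2) = -2/13409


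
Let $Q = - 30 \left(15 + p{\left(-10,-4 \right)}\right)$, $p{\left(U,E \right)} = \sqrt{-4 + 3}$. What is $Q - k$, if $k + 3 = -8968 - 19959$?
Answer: $28480 - 30 i \approx 28480.0 - 30.0 i$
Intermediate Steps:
$p{\left(U,E \right)} = i$ ($p{\left(U,E \right)} = \sqrt{-1} = i$)
$k = -28930$ ($k = -3 - 28927 = -28930$)
$Q = -450 - 30 i$ ($Q = - 30 \left(15 + i\right) = -450 - 30 i \approx -450.0 - 30.0 i$)
$Q - k = \left(-450 - 30 i\right) - -28930 = \left(-450 - 30 i\right) + 28930 = 28480 - 30 i$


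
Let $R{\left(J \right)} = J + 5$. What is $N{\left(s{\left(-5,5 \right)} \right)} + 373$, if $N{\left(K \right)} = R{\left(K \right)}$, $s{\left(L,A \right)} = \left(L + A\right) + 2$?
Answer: $380$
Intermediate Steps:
$R{\left(J \right)} = 5 + J$
$s{\left(L,A \right)} = 2 + A + L$ ($s{\left(L,A \right)} = \left(A + L\right) + 2 = 2 + A + L$)
$N{\left(K \right)} = 5 + K$
$N{\left(s{\left(-5,5 \right)} \right)} + 373 = \left(5 + \left(2 + 5 - 5\right)\right) + 373 = \left(5 + 2\right) + 373 = 7 + 373 = 380$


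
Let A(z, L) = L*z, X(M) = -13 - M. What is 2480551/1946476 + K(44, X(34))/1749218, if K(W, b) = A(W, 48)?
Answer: 2171567708215/1702405427884 ≈ 1.2756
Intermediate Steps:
K(W, b) = 48*W
2480551/1946476 + K(44, X(34))/1749218 = 2480551/1946476 + (48*44)/1749218 = 2480551*(1/1946476) + 2112*(1/1749218) = 2480551/1946476 + 1056/874609 = 2171567708215/1702405427884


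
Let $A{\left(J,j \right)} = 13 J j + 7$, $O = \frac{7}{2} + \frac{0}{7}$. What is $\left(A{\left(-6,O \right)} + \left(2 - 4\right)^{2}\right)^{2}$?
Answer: $68644$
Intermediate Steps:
$O = \frac{7}{2}$ ($O = 7 \cdot \frac{1}{2} + 0 \cdot \frac{1}{7} = \frac{7}{2} + 0 = \frac{7}{2} \approx 3.5$)
$A{\left(J,j \right)} = 7 + 13 J j$ ($A{\left(J,j \right)} = 13 J j + 7 = 7 + 13 J j$)
$\left(A{\left(-6,O \right)} + \left(2 - 4\right)^{2}\right)^{2} = \left(\left(7 + 13 \left(-6\right) \frac{7}{2}\right) + \left(2 - 4\right)^{2}\right)^{2} = \left(\left(7 - 273\right) + \left(-2\right)^{2}\right)^{2} = \left(-266 + 4\right)^{2} = \left(-262\right)^{2} = 68644$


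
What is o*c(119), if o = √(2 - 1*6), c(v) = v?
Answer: 238*I ≈ 238.0*I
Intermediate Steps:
o = 2*I (o = √(2 - 6) = √(-4) = 2*I ≈ 2.0*I)
o*c(119) = (2*I)*119 = 238*I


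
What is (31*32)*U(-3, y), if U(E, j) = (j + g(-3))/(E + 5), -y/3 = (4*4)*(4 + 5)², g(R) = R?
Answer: -1929936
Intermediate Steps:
y = -3888 (y = -3*4*4*(4 + 5)² = -48*9² = -48*81 = -3*1296 = -3888)
U(E, j) = (-3 + j)/(5 + E) (U(E, j) = (j - 3)/(E + 5) = (-3 + j)/(5 + E))
(31*32)*U(-3, y) = (31*32)*((-3 - 3888)/(5 - 3)) = 992*(-3891/2) = -1929936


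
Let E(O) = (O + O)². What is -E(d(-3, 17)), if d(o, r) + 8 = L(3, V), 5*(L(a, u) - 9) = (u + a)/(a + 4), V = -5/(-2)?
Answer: -6561/1225 ≈ -5.3559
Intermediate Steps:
V = 5/2 (V = -5*(-½) = 5/2 ≈ 2.5000)
L(a, u) = 9 + (a + u)/(5*(4 + a)) (L(a, u) = 9 + ((u + a)/(a + 4))/5 = 9 + ((a + u)/(4 + a))/5 = 9 + (a + u)/(5*(4 + a)))
d(o, r) = 81/70 (d(o, r) = -8 + (180 + 5/2 + 46*3)/(5*(4 + 3)) = -8 + (⅕)*(180 + 5/2 + 138)/7 = -8 + (⅕)*(⅐)*(641/2) = -8 + 641/70 = 81/70)
E(O) = 4*O² (E(O) = (2*O)² = 4*O²)
-E(d(-3, 17)) = -4*(81/70)² = -4*6561/4900 = -1*6561/1225 = -6561/1225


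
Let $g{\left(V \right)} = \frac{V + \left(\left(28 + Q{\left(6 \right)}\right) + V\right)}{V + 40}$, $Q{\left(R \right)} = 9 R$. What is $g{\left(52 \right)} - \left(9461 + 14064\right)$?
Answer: $- \frac{1082057}{46} \approx -23523.0$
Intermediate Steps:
$g{\left(V \right)} = \frac{82 + 2 V}{40 + V}$ ($g{\left(V \right)} = \frac{V + \left(\left(28 + 9 \cdot 6\right) + V\right)}{V + 40} = \frac{V + \left(\left(28 + 54\right) + V\right)}{40 + V} = \frac{V + \left(82 + V\right)}{40 + V} = \frac{82 + 2 V}{40 + V}$)
$g{\left(52 \right)} - \left(9461 + 14064\right) = \frac{2 \left(41 + 52\right)}{40 + 52} - \left(9461 + 14064\right) = 2 \cdot \frac{1}{92} \cdot 93 - 23525 = \frac{93}{46} - 23525 = - \frac{1082057}{46}$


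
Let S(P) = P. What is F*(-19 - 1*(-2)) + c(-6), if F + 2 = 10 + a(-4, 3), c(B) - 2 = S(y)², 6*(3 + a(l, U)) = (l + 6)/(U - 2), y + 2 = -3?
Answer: -191/3 ≈ -63.667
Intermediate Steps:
y = -5 (y = -2 - 3 = -5)
a(l, U) = -3 + (6 + l)/(6*(-2 + U)) (a(l, U) = -3 + ((l + 6)/(U - 2))/6 = -3 + ((6 + l)/(-2 + U))/6 = -3 + (6 + l)/(6*(-2 + U)))
c(B) = 27 (c(B) = 2 + (-5)² = 2 + 25 = 27)
F = 16/3 (F = -2 + (10 + (42 - 4 - 18*3)/(6*(-2 + 3))) = -2 + (10 + (⅙)*(42 - 4 - 54)/1) = -2 + (10 + (⅙)*1*(-16)) = -2 + (10 - 8/3) = -2 + 22/3 = 16/3 ≈ 5.3333)
F*(-19 - 1*(-2)) + c(-6) = 16*(-19 - 1*(-2))/3 + 27 = 16*(-19 + 2)/3 + 27 = (16/3)*(-17) + 27 = -272/3 + 27 = -191/3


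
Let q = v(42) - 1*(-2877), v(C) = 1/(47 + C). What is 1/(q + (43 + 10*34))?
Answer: 89/290141 ≈ 0.00030675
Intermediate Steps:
q = 256054/89 (q = 1/(47 + 42) - 1*(-2877) = 1/89 + 2877 = 256054/89 ≈ 2877.0)
1/(q + (43 + 10*34)) = 1/(256054/89 + (43 + 10*34)) = 1/(256054/89 + (43 + 340)) = 1/(256054/89 + 383) = 1/(290141/89) = 89/290141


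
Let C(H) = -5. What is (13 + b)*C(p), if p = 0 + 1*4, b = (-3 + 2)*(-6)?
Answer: -95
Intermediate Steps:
b = 6 (b = -1*(-6) = 6)
p = 4 (p = 0 + 4 = 4)
(13 + b)*C(p) = (13 + 6)*(-5) = 19*(-5) = -95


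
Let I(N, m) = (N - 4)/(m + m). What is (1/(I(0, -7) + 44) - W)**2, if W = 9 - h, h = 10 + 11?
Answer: 13890529/96100 ≈ 144.54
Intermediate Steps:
h = 21
I(N, m) = (-4 + N)/(2*m) (I(N, m) = (-4 + N)/((2*m)) = (-4 + N)*(1/(2*m)) = (-4 + N)/(2*m))
W = -12 (W = 9 - 1*21 = 9 - 21 = -12)
(1/(I(0, -7) + 44) - W)**2 = (1/((1/2)*(-4 + 0)/(-7) + 44) - 1*(-12))**2 = (1/((1/2)*(-1/7)*(-4) + 44) + 12)**2 = (1/(2/7 + 44) + 12)**2 = (1/(310/7) + 12)**2 = (7/310 + 12)**2 = (3727/310)**2 = 13890529/96100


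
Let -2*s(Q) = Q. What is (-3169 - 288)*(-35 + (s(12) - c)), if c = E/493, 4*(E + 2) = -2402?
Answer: 135586997/986 ≈ 1.3751e+5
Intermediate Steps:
E = -1205/2 (E = -2 + (¼)*(-2402) = -2 - 1201/2 = -1205/2 ≈ -602.50)
c = -1205/986 (c = -1205/2/493 = -1205/2*1/493 = -1205/986 ≈ -1.2221)
s(Q) = -Q/2
(-3169 - 288)*(-35 + (s(12) - c)) = (-3169 - 288)*(-35 + (-½*12 - 1*(-1205/986))) = -3457*(-35 + (-6 + 1205/986)) = -3457*(-35 - 4711/986) = -3457*(-39221/986) = 135586997/986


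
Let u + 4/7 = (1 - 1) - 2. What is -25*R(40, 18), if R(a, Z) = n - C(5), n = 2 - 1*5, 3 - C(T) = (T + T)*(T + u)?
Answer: -3200/7 ≈ -457.14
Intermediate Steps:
u = -18/7 (u = -4/7 + ((1 - 1) - 2) = -4/7 + (0 - 2) = -4/7 - 2 = -18/7 ≈ -2.5714)
C(T) = 3 - 2*T*(-18/7 + T) (C(T) = 3 - (T + T)*(T - 18/7) = 3 - 2*T*(-18/7 + T))
n = -3 (n = 2 - 5 = -3)
R(a, Z) = 128/7 (R(a, Z) = -3 - (3 - 2*5² + (36/7)*5) = -3 - (3 - 2*25 + 180/7) = -3 - (3 - 50 + 180/7) = -3 - 1*(-149/7) = -3 + 149/7 = 128/7)
-25*R(40, 18) = -25*128/7 = -3200/7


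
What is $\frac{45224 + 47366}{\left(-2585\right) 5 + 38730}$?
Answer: $\frac{18518}{5161} \approx 3.5881$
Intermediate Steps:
$\frac{45224 + 47366}{\left(-2585\right) 5 + 38730} = \frac{92590}{-12925 + 38730} = \frac{92590}{25805} = 92590 \cdot \frac{1}{25805} = \frac{18518}{5161}$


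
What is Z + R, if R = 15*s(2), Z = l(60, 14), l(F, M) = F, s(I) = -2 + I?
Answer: 60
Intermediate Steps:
Z = 60
R = 0 (R = 15*(-2 + 2) = 15*0 = 0)
Z + R = 60 + 0 = 60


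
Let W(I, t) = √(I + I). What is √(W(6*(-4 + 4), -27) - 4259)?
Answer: I*√4259 ≈ 65.261*I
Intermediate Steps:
W(I, t) = √2*√I (W(I, t) = √(2*I) = √2*√I)
√(W(6*(-4 + 4), -27) - 4259) = √(√2*√(6*(-4 + 4)) - 4259) = √(√2*√(6*0) - 4259) = √(√2*√0 - 4259) = √(√2*0 - 4259) = √(0 - 4259) = √(-4259) = I*√4259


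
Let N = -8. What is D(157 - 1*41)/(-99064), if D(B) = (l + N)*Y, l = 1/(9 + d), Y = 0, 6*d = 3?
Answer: 0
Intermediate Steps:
d = ½ (d = (⅙)*3 = ½ ≈ 0.50000)
l = 2/19 (l = 1/(9 + ½) = 1/(19/2) = 2/19 ≈ 0.10526)
D(B) = 0 (D(B) = (2/19 - 8)*0 = -150/19*0 = 0)
D(157 - 1*41)/(-99064) = 0/(-99064) = 0*(-1/99064) = 0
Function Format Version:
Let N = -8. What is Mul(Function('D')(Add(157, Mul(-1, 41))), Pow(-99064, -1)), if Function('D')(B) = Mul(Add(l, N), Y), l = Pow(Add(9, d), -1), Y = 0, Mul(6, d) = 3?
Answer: 0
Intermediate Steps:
d = Rational(1, 2) (d = Mul(Rational(1, 6), 3) = Rational(1, 2) ≈ 0.50000)
l = Rational(2, 19) (l = Pow(Add(9, Rational(1, 2)), -1) = Pow(Rational(19, 2), -1) = Rational(2, 19) ≈ 0.10526)
Function('D')(B) = 0 (Function('D')(B) = Mul(Add(Rational(2, 19), -8), 0) = Mul(Rational(-150, 19), 0) = 0)
Mul(Function('D')(Add(157, Mul(-1, 41))), Pow(-99064, -1)) = Mul(0, Pow(-99064, -1)) = Mul(0, Rational(-1, 99064)) = 0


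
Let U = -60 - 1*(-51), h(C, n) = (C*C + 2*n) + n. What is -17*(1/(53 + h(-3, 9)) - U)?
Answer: -13634/89 ≈ -153.19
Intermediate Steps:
h(C, n) = C**2 + 3*n (h(C, n) = (C**2 + 2*n) + n = C**2 + 3*n)
U = -9 (U = -60 + 51 = -9)
-17*(1/(53 + h(-3, 9)) - U) = -17*(1/(53 + ((-3)**2 + 3*9)) - 1*(-9)) = -17*(1/(53 + (9 + 27)) + 9) = -17*(1/(53 + 36) + 9) = -17*(1/89 + 9) = -17*802/89 = -13634/89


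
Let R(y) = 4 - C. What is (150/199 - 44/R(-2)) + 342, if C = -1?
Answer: 332284/995 ≈ 333.95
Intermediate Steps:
R(y) = 5 (R(y) = 4 - 1*(-1) = 4 + 1 = 5)
(150/199 - 44/R(-2)) + 342 = (150/199 - 44/5) + 342 = -8006/995 + 342 = 332284/995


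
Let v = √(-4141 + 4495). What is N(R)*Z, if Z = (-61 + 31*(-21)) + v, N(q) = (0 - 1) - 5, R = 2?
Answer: 4272 - 6*√354 ≈ 4159.1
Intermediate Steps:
v = √354 ≈ 18.815
N(q) = -6 (N(q) = -1 - 5 = -6)
Z = -712 + √354 (Z = (-61 + 31*(-21)) + √354 = (-61 - 651) + √354 = -712 + √354 ≈ -693.19)
N(R)*Z = -6*(-712 + √354) = 4272 - 6*√354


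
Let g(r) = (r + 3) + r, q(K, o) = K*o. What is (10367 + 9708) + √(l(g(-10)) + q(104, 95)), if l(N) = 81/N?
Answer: 20075 + √2853943/17 ≈ 20174.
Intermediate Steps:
g(r) = 3 + 2*r (g(r) = (3 + r) + r = 3 + 2*r)
(10367 + 9708) + √(l(g(-10)) + q(104, 95)) = (10367 + 9708) + √(81/(3 + 2*(-10)) + 104*95) = 20075 + √(81/(3 - 20) + 9880) = 20075 + √(81/(-17) + 9880) = 20075 + √(81*(-1/17) + 9880) = 20075 + √(-81/17 + 9880) = 20075 + √(167879/17) = 20075 + √2853943/17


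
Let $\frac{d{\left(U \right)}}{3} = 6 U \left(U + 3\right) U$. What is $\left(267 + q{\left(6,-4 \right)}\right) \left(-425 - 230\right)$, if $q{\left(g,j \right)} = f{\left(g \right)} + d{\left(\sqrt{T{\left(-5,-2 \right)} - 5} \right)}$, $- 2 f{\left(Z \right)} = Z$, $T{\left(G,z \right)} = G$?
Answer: $180780 + 117900 i \sqrt{10} \approx 1.8078 \cdot 10^{5} + 3.7283 \cdot 10^{5} i$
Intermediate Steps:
$f{\left(Z \right)} = - \frac{Z}{2}$
$d{\left(U \right)} = 18 U^{2} \left(3 + U\right)$ ($d{\left(U \right)} = 3 \cdot 6 U \left(U + 3\right) U = 3 \cdot 6 U \left(3 + U\right) U = 3 \cdot 6 U U \left(3 + U\right) = 3 \cdot 6 U^{2} \left(3 + U\right) = 18 U^{2} \left(3 + U\right)$)
$q{\left(g,j \right)} = -540 - \frac{g}{2} - 180 i \sqrt{10}$ ($q{\left(g,j \right)} = - \frac{g}{2} + 18 \left(\sqrt{-5 - 5}\right)^{2} \left(3 + \sqrt{-5 - 5}\right) = - \frac{g}{2} + 18 \left(\sqrt{-10}\right)^{2} \left(3 + \sqrt{-10}\right) = - \frac{g}{2} + 18 \left(i \sqrt{10}\right)^{2} \left(3 + i \sqrt{10}\right) = - \frac{g}{2} + 18 \left(-10\right) \left(3 + i \sqrt{10}\right) = - \frac{g}{2} - \left(540 + 180 i \sqrt{10}\right) = -540 - \frac{g}{2} - 180 i \sqrt{10}$)
$\left(267 + q{\left(6,-4 \right)}\right) \left(-425 - 230\right) = \left(267 - \left(543 + 180 i \sqrt{10}\right)\right) \left(-425 - 230\right) = \left(267 - \left(543 + 180 i \sqrt{10}\right)\right) \left(-655\right) = \left(-276 - 180 i \sqrt{10}\right) \left(-655\right) = 180780 + 117900 i \sqrt{10}$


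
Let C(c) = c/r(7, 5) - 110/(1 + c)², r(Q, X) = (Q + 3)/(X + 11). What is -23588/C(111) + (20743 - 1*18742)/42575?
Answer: -31482421284739/237111287075 ≈ -132.77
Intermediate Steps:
r(Q, X) = (3 + Q)/(11 + X)
C(c) = -110/(1 + c)² + 8*c/5 (C(c) = c/(((3 + 7)/(11 + 5))) - 110/(1 + c)² = c/((10/16)) - 110/(1 + c)² = c/(((1/16)*10)) - 110/(1 + c)² = c/(5/8) - 110/(1 + c)² = c*(8/5) - 110/(1 + c)² = 8*c/5 - 110/(1 + c)² = -110/(1 + c)² + 8*c/5)
-23588/C(111) + (20743 - 1*18742)/42575 = -23588/(-110/(1 + 111)² + (8/5)*111) + (20743 - 1*18742)/42575 = -23588/(-110/112² + 888/5) + (20743 - 18742)*(1/42575) = -23588/(-110*1/12544 + 888/5) + 2001*(1/42575) = -23588/(-55/6272 + 888/5) + 2001/42575 = -23588/5569261/31360 + 2001/42575 = -23588*31360/5569261 + 2001/42575 = -739719680/5569261 + 2001/42575 = -31482421284739/237111287075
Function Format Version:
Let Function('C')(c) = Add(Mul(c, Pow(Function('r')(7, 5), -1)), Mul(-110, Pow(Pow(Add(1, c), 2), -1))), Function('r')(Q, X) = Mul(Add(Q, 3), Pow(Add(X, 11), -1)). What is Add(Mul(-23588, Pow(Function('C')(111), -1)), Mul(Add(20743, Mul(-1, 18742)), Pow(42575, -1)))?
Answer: Rational(-31482421284739, 237111287075) ≈ -132.77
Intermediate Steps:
Function('r')(Q, X) = Mul(Pow(Add(11, X), -1), Add(3, Q)) (Function('r')(Q, X) = Mul(Add(3, Q), Pow(Add(11, X), -1)) = Mul(Pow(Add(11, X), -1), Add(3, Q)))
Function('C')(c) = Add(Mul(-110, Pow(Add(1, c), -2)), Mul(Rational(8, 5), c)) (Function('C')(c) = Add(Mul(c, Pow(Mul(Pow(Add(11, 5), -1), Add(3, 7)), -1)), Mul(-110, Pow(Pow(Add(1, c), 2), -1))) = Add(Mul(c, Pow(Mul(Pow(16, -1), 10), -1)), Mul(-110, Pow(Add(1, c), -2))) = Add(Mul(c, Pow(Mul(Rational(1, 16), 10), -1)), Mul(-110, Pow(Add(1, c), -2))) = Add(Mul(c, Pow(Rational(5, 8), -1)), Mul(-110, Pow(Add(1, c), -2))) = Add(Mul(c, Rational(8, 5)), Mul(-110, Pow(Add(1, c), -2))) = Add(Mul(Rational(8, 5), c), Mul(-110, Pow(Add(1, c), -2))) = Add(Mul(-110, Pow(Add(1, c), -2)), Mul(Rational(8, 5), c)))
Add(Mul(-23588, Pow(Function('C')(111), -1)), Mul(Add(20743, Mul(-1, 18742)), Pow(42575, -1))) = Add(Mul(-23588, Pow(Add(Mul(-110, Pow(Add(1, 111), -2)), Mul(Rational(8, 5), 111)), -1)), Mul(Add(20743, Mul(-1, 18742)), Pow(42575, -1))) = Add(Mul(-23588, Pow(Add(Mul(-110, Pow(112, -2)), Rational(888, 5)), -1)), Mul(Add(20743, -18742), Rational(1, 42575))) = Add(Mul(-23588, Pow(Add(Mul(-110, Rational(1, 12544)), Rational(888, 5)), -1)), Mul(2001, Rational(1, 42575))) = Add(Mul(-23588, Pow(Add(Rational(-55, 6272), Rational(888, 5)), -1)), Rational(2001, 42575)) = Add(Mul(-23588, Pow(Rational(5569261, 31360), -1)), Rational(2001, 42575)) = Add(Mul(-23588, Rational(31360, 5569261)), Rational(2001, 42575)) = Add(Rational(-739719680, 5569261), Rational(2001, 42575)) = Rational(-31482421284739, 237111287075)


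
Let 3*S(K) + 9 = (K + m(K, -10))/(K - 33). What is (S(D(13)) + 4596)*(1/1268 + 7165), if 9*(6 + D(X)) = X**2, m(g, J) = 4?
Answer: 7594115160189/230776 ≈ 3.2907e+7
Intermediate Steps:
D(X) = -6 + X**2/9
S(K) = -3 + (4 + K)/(3*(-33 + K)) (S(K) = -3 + ((K + 4)/(K - 33))/3 = -3 + ((4 + K)/(-33 + K))/3 = -3 + (4 + K)/(3*(-33 + K)))
(S(D(13)) + 4596)*(1/1268 + 7165) = ((301 - 8*(-6 + (1/9)*13**2))/(3*(-33 + (-6 + (1/9)*13**2))) + 4596)*(1/1268 + 7165) = ((301 - 8*(-6 + (1/9)*169))/(3*(-33 + (-6 + (1/9)*169))) + 4596)*(1/1268 + 7165) = ((301 - 8*(-6 + 169/9))/(3*(-33 + (-6 + 169/9))) + 4596)*(9085221/1268) = ((301 - 8*115/9)/(3*(-33 + 115/9)) + 4596)*(9085221/1268) = ((301 - 920/9)/(3*(-182/9)) + 4596)*(9085221/1268) = ((1/3)*(-9/182)*(1789/9) + 4596)*(9085221/1268) = (-1789/546 + 4596)*(9085221/1268) = (2507627/546)*(9085221/1268) = 7594115160189/230776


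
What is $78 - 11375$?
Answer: $-11297$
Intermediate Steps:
$78 - 11375 = -11297$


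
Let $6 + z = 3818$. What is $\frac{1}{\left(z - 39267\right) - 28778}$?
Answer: $- \frac{1}{64233} \approx -1.5568 \cdot 10^{-5}$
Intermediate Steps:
$z = 3812$ ($z = -6 + 3818 = 3812$)
$\frac{1}{\left(z - 39267\right) - 28778} = \frac{1}{\left(3812 - 39267\right) - 28778} = \frac{1}{-35455 - 28778} = \frac{1}{-64233} = - \frac{1}{64233}$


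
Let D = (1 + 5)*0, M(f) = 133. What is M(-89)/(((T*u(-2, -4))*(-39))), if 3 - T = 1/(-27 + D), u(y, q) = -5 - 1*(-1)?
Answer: 1197/4264 ≈ 0.28072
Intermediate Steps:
u(y, q) = -4 (u(y, q) = -5 + 1 = -4)
D = 0 (D = 6*0 = 0)
T = 82/27 (T = 3 - 1/(-27 + 0) = 3 - 1/(-27) = 3 - 1*(-1/27) = 3 + 1/27 = 82/27 ≈ 3.0370)
M(-89)/(((T*u(-2, -4))*(-39))) = 133/((((82/27)*(-4))*(-39))) = 133/((-328/27*(-39))) = 133/(4264/9) = 133*(9/4264) = 1197/4264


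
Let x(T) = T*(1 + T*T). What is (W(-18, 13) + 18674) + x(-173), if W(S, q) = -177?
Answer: -5159393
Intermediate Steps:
x(T) = T*(1 + T²)
(W(-18, 13) + 18674) + x(-173) = (-177 + 18674) + (-173 + (-173)³) = 18497 + (-173 - 5177717) = 18497 - 5177890 = -5159393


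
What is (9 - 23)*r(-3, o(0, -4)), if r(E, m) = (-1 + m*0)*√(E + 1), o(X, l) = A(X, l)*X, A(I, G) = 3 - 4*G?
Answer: 14*I*√2 ≈ 19.799*I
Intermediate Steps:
o(X, l) = X*(3 - 4*l) (o(X, l) = (3 - 4*l)*X = X*(3 - 4*l))
r(E, m) = -√(1 + E) (r(E, m) = (-1 + 0)*√(1 + E) = -√(1 + E))
(9 - 23)*r(-3, o(0, -4)) = (9 - 23)*(-√(1 - 3)) = -(-14)*√(-2) = -(-14)*I*√2 = 14*I*√2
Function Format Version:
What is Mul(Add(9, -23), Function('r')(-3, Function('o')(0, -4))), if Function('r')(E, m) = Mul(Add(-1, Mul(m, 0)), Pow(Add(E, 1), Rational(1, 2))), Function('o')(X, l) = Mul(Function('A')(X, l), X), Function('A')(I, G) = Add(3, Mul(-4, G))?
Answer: Mul(14, I, Pow(2, Rational(1, 2))) ≈ Mul(19.799, I)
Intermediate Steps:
Function('o')(X, l) = Mul(X, Add(3, Mul(-4, l))) (Function('o')(X, l) = Mul(Add(3, Mul(-4, l)), X) = Mul(X, Add(3, Mul(-4, l))))
Function('r')(E, m) = Mul(-1, Pow(Add(1, E), Rational(1, 2))) (Function('r')(E, m) = Mul(Add(-1, 0), Pow(Add(1, E), Rational(1, 2))) = Mul(-1, Pow(Add(1, E), Rational(1, 2))))
Mul(Add(9, -23), Function('r')(-3, Function('o')(0, -4))) = Mul(Add(9, -23), Mul(-1, Pow(Add(1, -3), Rational(1, 2)))) = Mul(-14, Mul(-1, Pow(-2, Rational(1, 2)))) = Mul(-14, Mul(-1, Mul(I, Pow(2, Rational(1, 2))))) = Mul(-14, Mul(-1, I, Pow(2, Rational(1, 2)))) = Mul(14, I, Pow(2, Rational(1, 2)))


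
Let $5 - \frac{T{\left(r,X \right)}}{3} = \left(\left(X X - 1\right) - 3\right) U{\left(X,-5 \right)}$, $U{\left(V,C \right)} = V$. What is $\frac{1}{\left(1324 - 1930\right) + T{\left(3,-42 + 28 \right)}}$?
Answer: $\frac{1}{7473} \approx 0.00013381$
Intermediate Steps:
$T{\left(r,X \right)} = 15 - 3 X \left(-4 + X^{2}\right)$ ($T{\left(r,X \right)} = 15 - 3 \left(\left(X X - 1\right) - 3\right) X = 15 - 3 \left(\left(X^{2} - 1\right) - 3\right) X = 15 - 3 \left(\left(-1 + X^{2}\right) - 3\right) X = 15 - 3 \left(-4 + X^{2}\right) X = 15 - 3 X \left(-4 + X^{2}\right)$)
$\frac{1}{\left(1324 - 1930\right) + T{\left(3,-42 + 28 \right)}} = \frac{1}{\left(1324 - 1930\right) + \left(15 - 3 \left(-42 + 28\right)^{3} + 12 \left(-42 + 28\right)\right)} = \frac{1}{\left(1324 - 1930\right) + \left(15 - 3 \left(-14\right)^{3} + 12 \left(-14\right)\right)} = \frac{1}{-606 - -8079} = \frac{1}{-606 + \left(15 + 8232 - 168\right)} = \frac{1}{-606 + 8079} = \frac{1}{7473}$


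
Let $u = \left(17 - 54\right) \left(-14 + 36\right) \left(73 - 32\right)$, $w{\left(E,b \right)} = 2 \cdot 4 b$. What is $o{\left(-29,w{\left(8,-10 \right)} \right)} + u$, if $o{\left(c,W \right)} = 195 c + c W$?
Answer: $-36709$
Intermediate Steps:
$w{\left(E,b \right)} = 8 b$
$o{\left(c,W \right)} = 195 c + W c$
$u = -33374$ ($u = \left(-37\right) 22 \cdot 41 = \left(-814\right) 41 = -33374$)
$o{\left(-29,w{\left(8,-10 \right)} \right)} + u = - 29 \left(195 + 8 \left(-10\right)\right) - 33374 = - 29 \left(195 - 80\right) - 33374 = \left(-29\right) 115 - 33374 = -3335 - 33374 = -36709$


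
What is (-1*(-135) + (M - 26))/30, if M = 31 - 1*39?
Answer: 101/30 ≈ 3.3667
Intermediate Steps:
M = -8 (M = 31 - 39 = -8)
(-1*(-135) + (M - 26))/30 = (-1*(-135) + (-8 - 26))/30 = (135 - 34)/30 = (1/30)*101 = 101/30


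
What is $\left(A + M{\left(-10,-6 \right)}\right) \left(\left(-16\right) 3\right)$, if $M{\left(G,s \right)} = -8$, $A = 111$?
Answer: $-4944$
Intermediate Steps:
$\left(A + M{\left(-10,-6 \right)}\right) \left(\left(-16\right) 3\right) = \left(111 - 8\right) \left(\left(-16\right) 3\right) = 103 \left(-48\right) = -4944$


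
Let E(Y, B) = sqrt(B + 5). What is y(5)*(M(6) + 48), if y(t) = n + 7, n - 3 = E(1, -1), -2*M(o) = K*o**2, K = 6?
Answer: -720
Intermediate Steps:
E(Y, B) = sqrt(5 + B)
M(o) = -3*o**2
n = 5 (n = 3 + sqrt(5 - 1) = 3 + sqrt(4) = 3 + 2 = 5)
y(t) = 12 (y(t) = 5 + 7 = 12)
y(5)*(M(6) + 48) = 12*(-3*6**2 + 48) = 12*(-3*36 + 48) = 12*(-108 + 48) = 12*(-60) = -720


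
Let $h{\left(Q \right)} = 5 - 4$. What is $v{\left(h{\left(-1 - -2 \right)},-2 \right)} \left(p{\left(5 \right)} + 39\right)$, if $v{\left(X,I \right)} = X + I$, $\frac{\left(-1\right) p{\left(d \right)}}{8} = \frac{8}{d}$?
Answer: $- \frac{131}{5} \approx -26.2$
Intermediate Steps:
$h{\left(Q \right)} = 1$ ($h{\left(Q \right)} = 5 - 4 = 1$)
$p{\left(d \right)} = - \frac{64}{d}$ ($p{\left(d \right)} = - 8 \frac{8}{d} = - \frac{64}{d}$)
$v{\left(X,I \right)} = I + X$
$v{\left(h{\left(-1 - -2 \right)},-2 \right)} \left(p{\left(5 \right)} + 39\right) = \left(-2 + 1\right) \left(- \frac{64}{5} + 39\right) = - (\left(-64\right) \frac{1}{5} + 39) = - (- \frac{64}{5} + 39) = \left(-1\right) \frac{131}{5} = - \frac{131}{5}$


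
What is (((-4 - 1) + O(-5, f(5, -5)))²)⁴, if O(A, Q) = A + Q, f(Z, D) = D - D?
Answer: 100000000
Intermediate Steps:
f(Z, D) = 0
(((-4 - 1) + O(-5, f(5, -5)))²)⁴ = (((-4 - 1) + (-5 + 0))²)⁴ = ((-5 - 5)²)⁴ = ((-10)²)⁴ = 100⁴ = 100000000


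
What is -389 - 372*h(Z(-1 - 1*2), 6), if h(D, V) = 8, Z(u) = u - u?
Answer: -3365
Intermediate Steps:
Z(u) = 0
-389 - 372*h(Z(-1 - 1*2), 6) = -389 - 372*8 = -389 - 2976 = -3365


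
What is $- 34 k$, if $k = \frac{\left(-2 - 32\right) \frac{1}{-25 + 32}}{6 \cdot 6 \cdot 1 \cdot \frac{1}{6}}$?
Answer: $\frac{578}{21} \approx 27.524$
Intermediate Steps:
$k = - \frac{17}{21}$ ($k = \frac{\left(-34\right) \frac{1}{7}}{36 \cdot 1 \cdot \frac{1}{6}} = \frac{\left(-34\right) \frac{1}{7}}{36 \cdot \frac{1}{6}} = - \frac{34}{7 \cdot 6} = \left(- \frac{34}{7}\right) \frac{1}{6} = - \frac{17}{21} \approx -0.80952$)
$- 34 k = \left(-34\right) \left(- \frac{17}{21}\right) = \frac{578}{21}$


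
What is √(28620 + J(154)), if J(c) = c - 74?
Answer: 10*√287 ≈ 169.41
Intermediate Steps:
J(c) = -74 + c
√(28620 + J(154)) = √(28620 + (-74 + 154)) = √(28620 + 80) = √28700 = 10*√287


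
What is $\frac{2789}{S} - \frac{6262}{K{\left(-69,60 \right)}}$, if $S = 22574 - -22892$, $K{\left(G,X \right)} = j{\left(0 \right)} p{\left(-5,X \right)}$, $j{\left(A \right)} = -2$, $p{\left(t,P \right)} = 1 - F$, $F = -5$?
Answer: $\frac{35592695}{68199} \approx 521.89$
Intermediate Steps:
$p{\left(t,P \right)} = 6$ ($p{\left(t,P \right)} = 1 - -5 = 1 + 5 = 6$)
$K{\left(G,X \right)} = -12$ ($K{\left(G,X \right)} = \left(-2\right) 6 = -12$)
$S = 45466$ ($S = 22574 + 22892 = 45466$)
$\frac{2789}{S} - \frac{6262}{K{\left(-69,60 \right)}} = \frac{2789}{45466} - \frac{6262}{-12} = 2789 \cdot \frac{1}{45466} - - \frac{3131}{6} = \frac{2789}{45466} + \frac{3131}{6} = \frac{35592695}{68199}$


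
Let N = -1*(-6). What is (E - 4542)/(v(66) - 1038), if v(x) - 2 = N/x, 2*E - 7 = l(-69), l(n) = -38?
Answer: 20053/4558 ≈ 4.3995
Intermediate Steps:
E = -31/2 (E = 7/2 + (½)*(-38) = 7/2 - 19 = -31/2 ≈ -15.500)
N = 6
v(x) = 2 + 6/x
(E - 4542)/(v(66) - 1038) = (-31/2 - 4542)/((2 + 6/66) - 1038) = -9115/(2*((2 + 6*(1/66)) - 1038)) = -9115/(2*((2 + 1/11) - 1038)) = -9115/(2*(23/11 - 1038)) = -9115/(2*(-11395/11)) = -9115/2*(-11/11395) = 20053/4558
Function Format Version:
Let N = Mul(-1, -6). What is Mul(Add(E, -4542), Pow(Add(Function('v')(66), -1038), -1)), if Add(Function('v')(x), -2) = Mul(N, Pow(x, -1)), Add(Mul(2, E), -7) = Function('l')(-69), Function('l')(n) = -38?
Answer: Rational(20053, 4558) ≈ 4.3995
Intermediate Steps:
E = Rational(-31, 2) (E = Add(Rational(7, 2), Mul(Rational(1, 2), -38)) = Add(Rational(7, 2), -19) = Rational(-31, 2) ≈ -15.500)
N = 6
Function('v')(x) = Add(2, Mul(6, Pow(x, -1)))
Mul(Add(E, -4542), Pow(Add(Function('v')(66), -1038), -1)) = Mul(Add(Rational(-31, 2), -4542), Pow(Add(Add(2, Mul(6, Pow(66, -1))), -1038), -1)) = Mul(Rational(-9115, 2), Pow(Add(Add(2, Mul(6, Rational(1, 66))), -1038), -1)) = Mul(Rational(-9115, 2), Pow(Add(Add(2, Rational(1, 11)), -1038), -1)) = Mul(Rational(-9115, 2), Pow(Add(Rational(23, 11), -1038), -1)) = Mul(Rational(-9115, 2), Pow(Rational(-11395, 11), -1)) = Mul(Rational(-9115, 2), Rational(-11, 11395)) = Rational(20053, 4558)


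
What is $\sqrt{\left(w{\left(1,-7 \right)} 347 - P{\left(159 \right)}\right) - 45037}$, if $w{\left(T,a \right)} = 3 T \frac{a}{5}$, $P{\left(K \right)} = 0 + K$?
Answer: $\frac{i \sqrt{1166335}}{5} \approx 215.99 i$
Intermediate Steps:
$P{\left(K \right)} = K$
$w{\left(T,a \right)} = \frac{3 T a}{5}$ ($w{\left(T,a \right)} = 3 T a \frac{1}{5} = 3 T \frac{a}{5} = \frac{3 T a}{5}$)
$\sqrt{\left(w{\left(1,-7 \right)} 347 - P{\left(159 \right)}\right) - 45037} = \sqrt{\left(\frac{3}{5} \cdot 1 \left(-7\right) 347 - 159\right) - 45037} = \sqrt{\left(\left(- \frac{21}{5}\right) 347 - 159\right) - 45037} = \sqrt{\left(- \frac{7287}{5} - 159\right) - 45037} = \sqrt{- \frac{8082}{5} - 45037} = \sqrt{- \frac{233267}{5}} = \frac{i \sqrt{1166335}}{5}$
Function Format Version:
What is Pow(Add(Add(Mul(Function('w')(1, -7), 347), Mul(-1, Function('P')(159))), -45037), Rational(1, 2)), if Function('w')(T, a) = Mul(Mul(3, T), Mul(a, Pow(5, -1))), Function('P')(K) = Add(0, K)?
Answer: Mul(Rational(1, 5), I, Pow(1166335, Rational(1, 2))) ≈ Mul(215.99, I)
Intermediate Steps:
Function('P')(K) = K
Function('w')(T, a) = Mul(Rational(3, 5), T, a) (Function('w')(T, a) = Mul(Mul(3, T), Mul(a, Rational(1, 5))) = Mul(Mul(3, T), Mul(Rational(1, 5), a)) = Mul(Rational(3, 5), T, a))
Pow(Add(Add(Mul(Function('w')(1, -7), 347), Mul(-1, Function('P')(159))), -45037), Rational(1, 2)) = Pow(Add(Add(Mul(Mul(Rational(3, 5), 1, -7), 347), Mul(-1, 159)), -45037), Rational(1, 2)) = Pow(Add(Add(Mul(Rational(-21, 5), 347), -159), -45037), Rational(1, 2)) = Pow(Add(Add(Rational(-7287, 5), -159), -45037), Rational(1, 2)) = Pow(Add(Rational(-8082, 5), -45037), Rational(1, 2)) = Pow(Rational(-233267, 5), Rational(1, 2)) = Mul(Rational(1, 5), I, Pow(1166335, Rational(1, 2)))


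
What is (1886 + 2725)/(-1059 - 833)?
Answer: -4611/1892 ≈ -2.4371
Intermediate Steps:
(1886 + 2725)/(-1059 - 833) = 4611/(-1892) = 4611*(-1/1892) = -4611/1892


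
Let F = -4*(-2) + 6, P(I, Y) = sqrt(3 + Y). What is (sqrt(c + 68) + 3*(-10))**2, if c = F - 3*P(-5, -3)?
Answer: (30 - sqrt(82))**2 ≈ 438.68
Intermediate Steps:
F = 14 (F = 8 + 6 = 14)
c = 14 (c = 14 - 3*sqrt(3 - 3) = 14 - 3*sqrt(0) = 14 - 3*0 = 14 + 0 = 14)
(sqrt(c + 68) + 3*(-10))**2 = (sqrt(14 + 68) + 3*(-10))**2 = (sqrt(82) - 30)**2 = (-30 + sqrt(82))**2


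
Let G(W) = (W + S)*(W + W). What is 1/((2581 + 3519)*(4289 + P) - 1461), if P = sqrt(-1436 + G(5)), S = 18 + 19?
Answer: -I/(-26161439*I + 12200*sqrt(254)) ≈ 3.8222e-8 - 2.8407e-10*I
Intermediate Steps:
S = 37
G(W) = 2*W*(37 + W) (G(W) = (W + 37)*(W + W) = (37 + W)*(2*W) = 2*W*(37 + W))
P = 2*I*sqrt(254) (P = sqrt(-1436 + 2*5*(37 + 5)) = sqrt(-1436 + 2*5*42) = sqrt(-1436 + 420) = sqrt(-1016) = 2*I*sqrt(254) ≈ 31.875*I)
1/((2581 + 3519)*(4289 + P) - 1461) = 1/((2581 + 3519)*(4289 + 2*I*sqrt(254)) - 1461) = 1/(6100*(4289 + 2*I*sqrt(254)) - 1461) = 1/((26162900 + 12200*I*sqrt(254)) - 1461) = 1/(26161439 + 12200*I*sqrt(254))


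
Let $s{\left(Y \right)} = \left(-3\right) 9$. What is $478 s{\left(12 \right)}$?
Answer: $-12906$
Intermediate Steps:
$s{\left(Y \right)} = -27$
$478 s{\left(12 \right)} = 478 \left(-27\right) = -12906$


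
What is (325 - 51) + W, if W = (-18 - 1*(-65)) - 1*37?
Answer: 284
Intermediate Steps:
W = 10 (W = (-18 + 65) - 37 = 47 - 37 = 10)
(325 - 51) + W = (325 - 51) + 10 = 274 + 10 = 284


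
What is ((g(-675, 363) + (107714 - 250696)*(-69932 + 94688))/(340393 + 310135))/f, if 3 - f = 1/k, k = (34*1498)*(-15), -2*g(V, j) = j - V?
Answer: -676057917686445/372742948712 ≈ -1813.7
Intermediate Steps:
g(V, j) = V/2 - j/2 (g(V, j) = -(j - V)/2 = V/2 - j/2)
k = -763980 (k = 50932*(-15) = -763980)
f = 2291941/763980 (f = 3 - 1/(-763980) = 3 - 1*(-1/763980) = 3 + 1/763980 = 2291941/763980 ≈ 3.0000)
((g(-675, 363) + (107714 - 250696)*(-69932 + 94688))/(340393 + 310135))/f = ((((½)*(-675) - ½*363) + (107714 - 250696)*(-69932 + 94688))/(340393 + 310135))/(2291941/763980) = (((-675/2 - 363/2) - 142982*24756)/650528)*(763980/2291941) = ((-519 - 3539662392)*(1/650528))*(763980/2291941) = -3539662911*1/650528*(763980/2291941) = -3539662911/650528*763980/2291941 = -676057917686445/372742948712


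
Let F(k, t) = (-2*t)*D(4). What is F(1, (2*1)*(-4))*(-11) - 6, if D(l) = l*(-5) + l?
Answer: 2810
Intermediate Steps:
D(l) = -4*l (D(l) = -5*l + l = -4*l)
F(k, t) = 32*t (F(k, t) = (-2*t)*(-4*4) = -2*t*(-16) = 32*t)
F(1, (2*1)*(-4))*(-11) - 6 = (32*((2*1)*(-4)))*(-11) - 6 = (32*(2*(-4)))*(-11) - 6 = (32*(-8))*(-11) - 6 = -256*(-11) - 6 = 2816 - 6 = 2810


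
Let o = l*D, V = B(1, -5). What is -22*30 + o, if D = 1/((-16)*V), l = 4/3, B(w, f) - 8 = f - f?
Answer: -63361/96 ≈ -660.01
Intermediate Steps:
B(w, f) = 8 (B(w, f) = 8 + (f - f) = 8 + 0 = 8)
V = 8
l = 4/3 (l = 4*(⅓) = 4/3 ≈ 1.3333)
D = -1/128 (D = 1/(-16*8) = -1/16*⅛ = -1/128 ≈ -0.0078125)
o = -1/96 (o = (4/3)*(-1/128) = -1/96 ≈ -0.010417)
-22*30 + o = -22*30 - 1/96 = -660 - 1/96 = -63361/96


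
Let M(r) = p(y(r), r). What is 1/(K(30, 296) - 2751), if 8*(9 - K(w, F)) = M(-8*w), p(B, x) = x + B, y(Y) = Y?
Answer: -1/2682 ≈ -0.00037286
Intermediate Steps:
p(B, x) = B + x
M(r) = 2*r (M(r) = r + r = 2*r)
K(w, F) = 9 + 2*w (K(w, F) = 9 - (-8*w)/4 = 9 - (-2)*w = 9 + 2*w)
1/(K(30, 296) - 2751) = 1/((9 + 2*30) - 2751) = 1/((9 + 60) - 2751) = 1/(69 - 2751) = 1/(-2682) = -1/2682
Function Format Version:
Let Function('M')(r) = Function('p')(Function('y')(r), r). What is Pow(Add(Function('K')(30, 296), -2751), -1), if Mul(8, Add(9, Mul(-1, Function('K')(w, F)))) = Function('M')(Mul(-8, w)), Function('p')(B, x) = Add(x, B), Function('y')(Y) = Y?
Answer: Rational(-1, 2682) ≈ -0.00037286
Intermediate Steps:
Function('p')(B, x) = Add(B, x)
Function('M')(r) = Mul(2, r) (Function('M')(r) = Add(r, r) = Mul(2, r))
Function('K')(w, F) = Add(9, Mul(2, w)) (Function('K')(w, F) = Add(9, Mul(Rational(-1, 8), Mul(2, Mul(-8, w)))) = Add(9, Mul(Rational(-1, 8), Mul(-16, w))) = Add(9, Mul(2, w)))
Pow(Add(Function('K')(30, 296), -2751), -1) = Pow(Add(Add(9, Mul(2, 30)), -2751), -1) = Pow(Add(Add(9, 60), -2751), -1) = Pow(Add(69, -2751), -1) = Pow(-2682, -1) = Rational(-1, 2682)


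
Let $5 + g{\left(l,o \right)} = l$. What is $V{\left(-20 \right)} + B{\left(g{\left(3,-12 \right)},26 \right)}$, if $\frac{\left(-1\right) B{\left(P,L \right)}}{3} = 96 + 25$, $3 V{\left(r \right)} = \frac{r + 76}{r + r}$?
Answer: $- \frac{5452}{15} \approx -363.47$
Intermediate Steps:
$V{\left(r \right)} = \frac{76 + r}{6 r}$ ($V{\left(r \right)} = \frac{\left(r + 76\right) \frac{1}{r + r}}{3} = \frac{\left(76 + r\right) \frac{1}{2 r}}{3} = \frac{\frac{1}{2} \frac{1}{r} \left(76 + r\right)}{3} = \frac{76 + r}{6 r}$)
$g{\left(l,o \right)} = -5 + l$
$B{\left(P,L \right)} = -363$ ($B{\left(P,L \right)} = - 3 \left(96 + 25\right) = \left(-3\right) 121 = -363$)
$V{\left(-20 \right)} + B{\left(g{\left(3,-12 \right)},26 \right)} = \frac{76 - 20}{6 \left(-20\right)} - 363 = \frac{1}{6} \left(- \frac{1}{20}\right) 56 - 363 = - \frac{7}{15} - 363 = - \frac{5452}{15}$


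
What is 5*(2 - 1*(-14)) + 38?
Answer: 118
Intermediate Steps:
5*(2 - 1*(-14)) + 38 = 5*(2 + 14) + 38 = 5*16 + 38 = 80 + 38 = 118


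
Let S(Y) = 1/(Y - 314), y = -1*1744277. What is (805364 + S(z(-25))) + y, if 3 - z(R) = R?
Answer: -268529119/286 ≈ -9.3891e+5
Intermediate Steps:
y = -1744277
z(R) = 3 - R
S(Y) = 1/(-314 + Y)
(805364 + S(z(-25))) + y = (805364 + 1/(-314 + (3 - 1*(-25)))) - 1744277 = (805364 + 1/(-314 + (3 + 25))) - 1744277 = (805364 + 1/(-314 + 28)) - 1744277 = (805364 + 1/(-286)) - 1744277 = (805364 - 1/286) - 1744277 = 230334103/286 - 1744277 = -268529119/286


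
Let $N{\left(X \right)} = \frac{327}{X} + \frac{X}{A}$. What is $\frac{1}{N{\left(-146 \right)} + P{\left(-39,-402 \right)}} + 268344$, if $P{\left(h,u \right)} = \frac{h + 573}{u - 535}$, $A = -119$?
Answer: $\frac{6914163400682}{25766105} \approx 2.6834 \cdot 10^{5}$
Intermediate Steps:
$N{\left(X \right)} = \frac{327}{X} - \frac{X}{119}$ ($N{\left(X \right)} = \frac{327}{X} + \frac{X}{-119} = \frac{327}{X} + X \left(- \frac{1}{119}\right) = \frac{327}{X} - \frac{X}{119}$)
$P{\left(h,u \right)} = \frac{573 + h}{-535 + u}$
$\frac{1}{N{\left(-146 \right)} + P{\left(-39,-402 \right)}} + 268344 = \frac{1}{\left(\frac{327}{-146} - - \frac{146}{119}\right) + \frac{573 - 39}{-535 - 402}} + 268344 = \frac{1}{\left(327 \left(- \frac{1}{146}\right) + \frac{146}{119}\right) + \frac{1}{-937} \cdot 534} + 268344 = \frac{1}{\left(- \frac{327}{146} + \frac{146}{119}\right) - \frac{534}{937}} + 268344 = \frac{1}{- \frac{17597}{17374} - \frac{534}{937}} + 268344 = \frac{1}{- \frac{25766105}{16279438}} + 268344 = - \frac{16279438}{25766105} + 268344 = \frac{6914163400682}{25766105}$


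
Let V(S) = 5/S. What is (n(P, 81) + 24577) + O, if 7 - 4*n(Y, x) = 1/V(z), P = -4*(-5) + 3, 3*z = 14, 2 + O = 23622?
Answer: 2891911/60 ≈ 48199.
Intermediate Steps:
O = 23620 (O = -2 + 23622 = 23620)
z = 14/3 (z = (⅓)*14 = 14/3 ≈ 4.6667)
P = 23 (P = 20 + 3 = 23)
n(Y, x) = 91/60 (n(Y, x) = 7/4 - 1/(4*(5/(14/3))) = 7/4 - 1/(4*(5*(3/14))) = 7/4 - 1/(4*15/14) = 7/4 - ¼*14/15 = 7/4 - 7/30 = 91/60)
(n(P, 81) + 24577) + O = (91/60 + 24577) + 23620 = 1474711/60 + 23620 = 2891911/60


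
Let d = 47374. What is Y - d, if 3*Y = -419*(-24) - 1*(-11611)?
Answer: -120455/3 ≈ -40152.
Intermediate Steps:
Y = 21667/3 (Y = (-419*(-24) - 1*(-11611))/3 = (10056 + 11611)/3 = (⅓)*21667 = 21667/3 ≈ 7222.3)
Y - d = 21667/3 - 1*47374 = 21667/3 - 47374 = -120455/3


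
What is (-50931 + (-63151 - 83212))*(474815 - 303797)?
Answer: -33740825292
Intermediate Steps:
(-50931 + (-63151 - 83212))*(474815 - 303797) = (-50931 - 146363)*171018 = -197294*171018 = -33740825292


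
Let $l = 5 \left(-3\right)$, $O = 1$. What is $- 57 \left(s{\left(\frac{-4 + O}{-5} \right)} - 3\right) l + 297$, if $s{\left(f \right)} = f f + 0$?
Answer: $- \frac{9801}{5} \approx -1960.2$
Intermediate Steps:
$s{\left(f \right)} = f^{2}$ ($s{\left(f \right)} = f^{2} + 0 = f^{2}$)
$l = -15$
$- 57 \left(s{\left(\frac{-4 + O}{-5} \right)} - 3\right) l + 297 = - 57 \left(\left(\frac{-4 + 1}{-5}\right)^{2} - 3\right) \left(-15\right) + 297 = - 57 \left(\left(\left(-3\right) \left(- \frac{1}{5}\right)\right)^{2} - 3\right) \left(-15\right) + 297 = - 57 \left(\left(\frac{3}{5}\right)^{2} - 3\right) \left(-15\right) + 297 = - 57 \left(\frac{9}{25} - 3\right) \left(-15\right) + 297 = - 57 \left(\left(- \frac{66}{25}\right) \left(-15\right)\right) + 297 = \left(-57\right) \frac{198}{5} + 297 = - \frac{11286}{5} + 297 = - \frac{9801}{5}$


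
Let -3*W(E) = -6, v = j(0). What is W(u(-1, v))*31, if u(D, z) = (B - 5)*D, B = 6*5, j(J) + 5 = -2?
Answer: 62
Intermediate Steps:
j(J) = -7 (j(J) = -5 - 2 = -7)
B = 30
v = -7
u(D, z) = 25*D (u(D, z) = (30 - 5)*D = 25*D)
W(E) = 2 (W(E) = -⅓*(-6) = 2)
W(u(-1, v))*31 = 2*31 = 62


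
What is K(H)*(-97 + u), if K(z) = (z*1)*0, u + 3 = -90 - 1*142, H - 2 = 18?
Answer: 0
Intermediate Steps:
H = 20 (H = 2 + 18 = 20)
u = -235 (u = -3 + (-90 - 1*142) = -3 + (-90 - 142) = -3 - 232 = -235)
K(z) = 0 (K(z) = z*0 = 0)
K(H)*(-97 + u) = 0*(-97 - 235) = 0*(-332) = 0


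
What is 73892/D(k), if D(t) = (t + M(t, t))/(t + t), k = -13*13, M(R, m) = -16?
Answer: 24975496/185 ≈ 1.3500e+5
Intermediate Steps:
k = -169
D(t) = (-16 + t)/(2*t) (D(t) = (t - 16)/(t + t) = (-16 + t)/((2*t)) = (-16 + t)*(1/(2*t)) = (-16 + t)/(2*t))
73892/D(k) = 73892/(((1/2)*(-16 - 169)/(-169))) = 73892/(((1/2)*(-1/169)*(-185))) = 73892/(185/338) = 73892*(338/185) = 24975496/185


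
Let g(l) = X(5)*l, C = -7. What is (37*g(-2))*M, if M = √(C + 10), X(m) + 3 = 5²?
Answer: -1628*√3 ≈ -2819.8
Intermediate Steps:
X(m) = 22 (X(m) = -3 + 5² = -3 + 25 = 22)
g(l) = 22*l
M = √3 (M = √(-7 + 10) = √3 ≈ 1.7320)
(37*g(-2))*M = (37*(22*(-2)))*√3 = (37*(-44))*√3 = -1628*√3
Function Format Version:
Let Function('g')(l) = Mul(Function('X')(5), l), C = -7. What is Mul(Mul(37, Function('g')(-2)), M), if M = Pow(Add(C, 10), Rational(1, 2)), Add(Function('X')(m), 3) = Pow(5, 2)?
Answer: Mul(-1628, Pow(3, Rational(1, 2))) ≈ -2819.8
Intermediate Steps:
Function('X')(m) = 22 (Function('X')(m) = Add(-3, Pow(5, 2)) = Add(-3, 25) = 22)
Function('g')(l) = Mul(22, l)
M = Pow(3, Rational(1, 2)) (M = Pow(Add(-7, 10), Rational(1, 2)) = Pow(3, Rational(1, 2)) ≈ 1.7320)
Mul(Mul(37, Function('g')(-2)), M) = Mul(Mul(37, Mul(22, -2)), Pow(3, Rational(1, 2))) = Mul(Mul(37, -44), Pow(3, Rational(1, 2))) = Mul(-1628, Pow(3, Rational(1, 2)))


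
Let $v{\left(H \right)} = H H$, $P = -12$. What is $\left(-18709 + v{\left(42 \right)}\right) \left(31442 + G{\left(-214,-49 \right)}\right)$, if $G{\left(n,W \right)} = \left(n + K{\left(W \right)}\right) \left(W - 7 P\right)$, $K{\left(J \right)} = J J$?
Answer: $-1829839715$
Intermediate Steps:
$v{\left(H \right)} = H^{2}$
$K{\left(J \right)} = J^{2}$
$G{\left(n,W \right)} = \left(84 + W\right) \left(n + W^{2}\right)$ ($G{\left(n,W \right)} = \left(n + W^{2}\right) \left(W - -84\right) = \left(n + W^{2}\right) \left(W + 84\right) = \left(n + W^{2}\right) \left(84 + W\right) = \left(84 + W\right) \left(n + W^{2}\right)$)
$\left(-18709 + v{\left(42 \right)}\right) \left(31442 + G{\left(-214,-49 \right)}\right) = \left(-18709 + 42^{2}\right) \left(31442 + \left(\left(-49\right)^{3} + 84 \left(-214\right) + 84 \left(-49\right)^{2} - -10486\right)\right) = \left(-18709 + 1764\right) \left(31442 + \left(-117649 - 17976 + 84 \cdot 2401 + 10486\right)\right) = - 16945 \left(31442 + \left(-117649 - 17976 + 201684 + 10486\right)\right) = - 16945 \left(31442 + 76545\right) = \left(-16945\right) 107987 = -1829839715$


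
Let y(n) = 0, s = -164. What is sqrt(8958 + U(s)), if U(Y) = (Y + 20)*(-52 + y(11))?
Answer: sqrt(16446) ≈ 128.24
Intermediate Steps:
U(Y) = -1040 - 52*Y (U(Y) = (Y + 20)*(-52 + 0) = (20 + Y)*(-52) = -1040 - 52*Y)
sqrt(8958 + U(s)) = sqrt(8958 + (-1040 - 52*(-164))) = sqrt(8958 + (-1040 + 8528)) = sqrt(8958 + 7488) = sqrt(16446)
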